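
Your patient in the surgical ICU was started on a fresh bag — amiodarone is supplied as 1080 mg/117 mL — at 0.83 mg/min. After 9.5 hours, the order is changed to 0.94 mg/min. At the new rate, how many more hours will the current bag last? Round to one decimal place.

10.8 hours

Initial rate:
0.83 mg/min × 60 min/hr = 49.8 mg/hr
Concentration = 1080 mg ÷ 117 mL = 9.230769 mg/mL
Rate = 49.8 mg/hr ÷ 9.230769 mg/mL = 5.395 mL/hr
Volume infused so far = 5.395 mL/hr × 9.5 hr = 51.2525 mL
Volume remaining = 117 − 51.2525 = 65.7475 mL
New rate:
0.94 mg/min × 60 min/hr = 56.4 mg/hr
Rate = 56.4 mg/hr ÷ 9.230769 mg/mL = 6.11 mL/hr
Time remaining = 65.7475 mL ÷ 6.11 mL/hr = 10.76064 hr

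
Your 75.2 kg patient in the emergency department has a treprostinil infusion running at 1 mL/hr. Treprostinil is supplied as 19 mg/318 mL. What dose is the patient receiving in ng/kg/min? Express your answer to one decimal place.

Concentration = 19 mg ÷ 318 mL = 0.05974843 mg/mL = 59748.43 ng/mL
Drug rate = 1 mL/hr × 59748.43 ng/mL = 59748.43 ng/hr
59748.43 ng/hr ÷ 60 min/hr = 995.8071 ng/min
995.8071 ng/min ÷ 75.2 kg = 13.24212 ng/kg/min

13.2 ng/kg/min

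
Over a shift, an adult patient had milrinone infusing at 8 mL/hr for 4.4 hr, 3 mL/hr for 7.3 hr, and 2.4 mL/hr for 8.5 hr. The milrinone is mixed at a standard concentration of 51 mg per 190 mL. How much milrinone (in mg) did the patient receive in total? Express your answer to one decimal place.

20.8 mg

Concentration = 51 mg ÷ 190 mL = 0.2684211 mg/mL
Stage 1: 8 mL/hr × 4.4 hr = 35.2 mL → 35.2 mL × 0.2684211 mg/mL = 9.448421 mg
Stage 2: 3 mL/hr × 7.3 hr = 21.9 mL → 21.9 mL × 0.2684211 mg/mL = 5.878421 mg
Stage 3: 2.4 mL/hr × 8.5 hr = 20.4 mL → 20.4 mL × 0.2684211 mg/mL = 5.475789 mg
Total = 9.448421 + 5.878421 + 5.475789 = 20.80263 mg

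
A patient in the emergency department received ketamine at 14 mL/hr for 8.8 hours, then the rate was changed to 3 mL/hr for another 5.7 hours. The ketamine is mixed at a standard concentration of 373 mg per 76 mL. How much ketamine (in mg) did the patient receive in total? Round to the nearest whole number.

Concentration = 373 mg ÷ 76 mL = 4.907895 mg/mL
Stage 1: 14 mL/hr × 8.8 hr = 123.2 mL → 123.2 mL × 4.907895 mg/mL = 604.6526 mg
Stage 2: 3 mL/hr × 5.7 hr = 17.1 mL → 17.1 mL × 4.907895 mg/mL = 83.925 mg
Total = 604.6526 + 83.925 = 688.5776 mg

689 mg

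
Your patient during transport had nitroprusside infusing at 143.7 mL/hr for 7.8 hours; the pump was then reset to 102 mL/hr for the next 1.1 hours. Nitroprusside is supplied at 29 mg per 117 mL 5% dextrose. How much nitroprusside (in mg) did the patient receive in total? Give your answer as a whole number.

Concentration = 29 mg ÷ 117 mL = 0.2478632 mg/mL
Stage 1: 143.7 mL/hr × 7.8 hr = 1120.86 mL → 1120.86 mL × 0.2478632 mg/mL = 277.82 mg
Stage 2: 102 mL/hr × 1.1 hr = 112.2 mL → 112.2 mL × 0.2478632 mg/mL = 27.81026 mg
Total = 277.82 + 27.81026 = 305.6303 mg

306 mg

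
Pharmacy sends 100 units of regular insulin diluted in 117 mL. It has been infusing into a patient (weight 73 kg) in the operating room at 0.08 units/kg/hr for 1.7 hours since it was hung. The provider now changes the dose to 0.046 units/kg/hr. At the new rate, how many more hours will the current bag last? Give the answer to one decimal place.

Initial rate:
Dose = 0.08 units/kg/hr × 73 kg = 5.84 units/hr
Concentration = 100 units ÷ 117 mL = 0.8547009 units/mL
Rate = 5.84 units/hr ÷ 0.8547009 units/mL = 6.8328 mL/hr
Volume infused so far = 6.8328 mL/hr × 1.7 hr = 11.61576 mL
Volume remaining = 117 − 11.61576 = 105.3842 mL
New rate:
Dose = 0.046 units/kg/hr × 73 kg = 3.358 units/hr
Rate = 3.358 units/hr ÷ 0.8547009 units/mL = 3.92886 mL/hr
Time remaining = 105.3842 mL ÷ 3.92886 mL/hr = 26.82311 hr

26.8 hours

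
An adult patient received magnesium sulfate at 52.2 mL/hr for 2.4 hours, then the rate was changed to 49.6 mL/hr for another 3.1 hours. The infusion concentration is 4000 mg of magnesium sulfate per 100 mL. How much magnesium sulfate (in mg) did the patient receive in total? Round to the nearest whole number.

11162 mg

Concentration = 4000 mg ÷ 100 mL = 40 mg/mL
Stage 1: 52.2 mL/hr × 2.4 hr = 125.28 mL → 125.28 mL × 40 mg/mL = 5011.2 mg
Stage 2: 49.6 mL/hr × 3.1 hr = 153.76 mL → 153.76 mL × 40 mg/mL = 6150.4 mg
Total = 5011.2 + 6150.4 = 11161.6 mg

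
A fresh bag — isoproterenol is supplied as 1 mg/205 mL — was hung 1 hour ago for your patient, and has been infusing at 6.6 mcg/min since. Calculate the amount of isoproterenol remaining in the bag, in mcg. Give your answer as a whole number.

6.6 mcg/min × 60 min/hr = 396 mcg/hr
Concentration = 1 mg ÷ 205 mL = 0.004878049 mg/mL = 4.878049 mcg/mL
Rate = 396 mcg/hr ÷ 4.878049 mcg/mL = 81.18 mL/hr
Volume infused = 81.18 mL/hr × 1 hr = 81.18 mL
Volume remaining = 205 − 81.18 = 123.82 mL
Drug remaining = 123.82 mL × 4.878049 mcg/mL = 604 mcg

604 mcg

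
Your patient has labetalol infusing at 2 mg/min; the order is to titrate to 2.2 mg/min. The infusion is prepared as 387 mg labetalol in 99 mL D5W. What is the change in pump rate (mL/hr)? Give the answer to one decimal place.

3.1 mL/hr

At the current dose:
2 mg/min × 60 min/hr = 120 mg/hr
Concentration = 387 mg ÷ 99 mL = 3.909091 mg/mL
Rate = 120 mg/hr ÷ 3.909091 mg/mL = 30.69767 mL/hr
At the new dose:
2.2 mg/min × 60 min/hr = 132 mg/hr
Rate = 132 mg/hr ÷ 3.909091 mg/mL = 33.76744 mL/hr
Change = 33.76744 − 30.69767 = 3.069767 mL/hr → 3.069767 mL/hr increase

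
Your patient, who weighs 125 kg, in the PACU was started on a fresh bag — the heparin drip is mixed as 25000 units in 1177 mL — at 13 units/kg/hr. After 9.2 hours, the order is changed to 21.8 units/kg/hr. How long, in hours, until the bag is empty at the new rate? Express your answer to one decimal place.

Initial rate:
Dose = 13 units/kg/hr × 125 kg = 1625 units/hr
Concentration = 25000 units ÷ 1177 mL = 21.24044 units/mL
Rate = 1625 units/hr ÷ 21.24044 units/mL = 76.505 mL/hr
Volume infused so far = 76.505 mL/hr × 9.2 hr = 703.846 mL
Volume remaining = 1177 − 703.846 = 473.154 mL
New rate:
Dose = 21.8 units/kg/hr × 125 kg = 2725 units/hr
Rate = 2725 units/hr ÷ 21.24044 units/mL = 128.293 mL/hr
Time remaining = 473.154 mL ÷ 128.293 mL/hr = 3.688073 hr

3.7 hours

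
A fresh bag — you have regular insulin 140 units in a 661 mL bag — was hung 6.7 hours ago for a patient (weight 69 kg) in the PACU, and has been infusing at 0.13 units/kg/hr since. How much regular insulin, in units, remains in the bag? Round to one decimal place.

79.9 units

Dose = 0.13 units/kg/hr × 69 kg = 8.97 units/hr
Concentration = 140 units ÷ 661 mL = 0.2118003 units/mL
Rate = 8.97 units/hr ÷ 0.2118003 units/mL = 42.35121 mL/hr
Volume infused = 42.35121 mL/hr × 6.7 hr = 283.7531 mL
Volume remaining = 661 − 283.7531 = 377.2469 mL
Drug remaining = 377.2469 mL × 0.2118003 units/mL = 79.901 units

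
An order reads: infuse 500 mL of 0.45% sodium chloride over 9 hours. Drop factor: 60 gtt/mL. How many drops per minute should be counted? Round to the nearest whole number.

56 gtt/min

500 mL ÷ (9 hr × 60 = 540 min) = 0.9259259 mL/min
0.9259259 mL/min × 60 gtt/mL = 55.55556 gtt/min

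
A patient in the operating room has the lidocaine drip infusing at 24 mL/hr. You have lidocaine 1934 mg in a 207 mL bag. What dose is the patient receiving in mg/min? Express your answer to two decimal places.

Concentration = 1934 mg ÷ 207 mL = 9.342995 mg/mL
Drug rate = 24 mL/hr × 9.342995 mg/mL = 224.2319 mg/hr
224.2319 mg/hr ÷ 60 min/hr = 3.737198 mg/min

3.74 mg/min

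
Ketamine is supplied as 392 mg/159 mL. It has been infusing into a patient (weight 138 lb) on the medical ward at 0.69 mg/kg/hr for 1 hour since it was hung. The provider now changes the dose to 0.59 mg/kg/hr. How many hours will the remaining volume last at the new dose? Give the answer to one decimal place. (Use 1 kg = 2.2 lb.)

Initial rate:
Weight = 138 lb ÷ 2.2 lb/kg = 62.72727 kg
Dose = 0.69 mg/kg/hr × 62.72727 kg = 43.28182 mg/hr
Concentration = 392 mg ÷ 159 mL = 2.465409 mg/mL
Rate = 43.28182 mg/hr ÷ 2.465409 mg/mL = 17.55564 mL/hr
Volume infused so far = 17.55564 mL/hr × 1 hr = 17.55564 mL
Volume remaining = 159 − 17.55564 = 141.4444 mL
New rate:
Dose = 0.59 mg/kg/hr × 62.72727 kg = 37.00909 mg/hr
Rate = 37.00909 mg/hr ÷ 2.465409 mg/mL = 15.01134 mL/hr
Time remaining = 141.4444 mL ÷ 15.01134 mL/hr = 9.422501 hr

9.4 hours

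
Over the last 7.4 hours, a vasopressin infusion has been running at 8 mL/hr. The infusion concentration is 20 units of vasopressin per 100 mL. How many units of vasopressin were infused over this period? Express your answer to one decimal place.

11.8 units

Concentration = 20 units ÷ 100 mL = 0.2 units/mL
Drug rate = 8 mL/hr × 0.2 units/mL = 1.6 units/hr
Total = 1.6 units/hr × 7.4 hr = 11.84 units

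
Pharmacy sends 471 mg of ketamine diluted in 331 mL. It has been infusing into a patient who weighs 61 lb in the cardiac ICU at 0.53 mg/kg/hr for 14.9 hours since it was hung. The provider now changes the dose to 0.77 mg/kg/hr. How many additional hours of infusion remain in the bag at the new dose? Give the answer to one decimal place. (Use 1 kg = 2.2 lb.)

11.8 hours

Initial rate:
Weight = 61 lb ÷ 2.2 lb/kg = 27.72727 kg
Dose = 0.53 mg/kg/hr × 27.72727 kg = 14.69545 mg/hr
Concentration = 471 mg ÷ 331 mL = 1.422961 mg/mL
Rate = 14.69545 mg/hr ÷ 1.422961 mg/mL = 10.32738 mL/hr
Volume infused so far = 10.32738 mL/hr × 14.9 hr = 153.8779 mL
Volume remaining = 331 − 153.8779 = 177.1221 mL
New rate:
Dose = 0.77 mg/kg/hr × 27.72727 kg = 21.35 mg/hr
Rate = 21.35 mg/hr ÷ 1.422961 mg/mL = 15.00393 mL/hr
Time remaining = 177.1221 mL ÷ 15.00393 mL/hr = 11.80505 hr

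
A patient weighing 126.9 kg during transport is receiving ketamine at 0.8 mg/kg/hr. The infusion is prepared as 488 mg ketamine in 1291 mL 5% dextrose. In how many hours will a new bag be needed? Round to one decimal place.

4.8 hours

Dose = 0.8 mg/kg/hr × 126.9 kg = 101.52 mg/hr
Concentration = 488 mg ÷ 1291 mL = 0.3780015 mg/mL
Rate = 101.52 mg/hr ÷ 0.3780015 mg/mL = 268.5703 mL/hr
Duration = 1291 mL ÷ 268.5703 mL/hr = 4.806935 hr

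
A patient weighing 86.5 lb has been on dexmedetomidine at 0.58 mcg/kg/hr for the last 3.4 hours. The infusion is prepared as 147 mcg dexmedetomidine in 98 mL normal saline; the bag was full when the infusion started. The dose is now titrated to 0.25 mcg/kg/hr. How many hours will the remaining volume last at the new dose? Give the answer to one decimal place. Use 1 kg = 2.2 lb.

Initial rate:
Weight = 86.5 lb ÷ 2.2 lb/kg = 39.31818 kg
Dose = 0.58 mcg/kg/hr × 39.31818 kg = 22.80455 mcg/hr
Concentration = 147 mcg ÷ 98 mL = 1.5 mcg/mL
Rate = 22.80455 mcg/hr ÷ 1.5 mcg/mL = 15.20303 mL/hr
Volume infused so far = 15.20303 mL/hr × 3.4 hr = 51.6903 mL
Volume remaining = 98 − 51.6903 = 46.3097 mL
New rate:
Dose = 0.25 mcg/kg/hr × 39.31818 kg = 9.829545 mcg/hr
Rate = 9.829545 mcg/hr ÷ 1.5 mcg/mL = 6.55303 mL/hr
Time remaining = 46.3097 mL ÷ 6.55303 mL/hr = 7.066913 hr

7.1 hours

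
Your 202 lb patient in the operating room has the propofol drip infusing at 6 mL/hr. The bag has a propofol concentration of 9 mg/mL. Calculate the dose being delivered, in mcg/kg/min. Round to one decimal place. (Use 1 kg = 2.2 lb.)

Weight = 202 lb ÷ 2.2 lb/kg = 91.81818 kg
Concentration = 9 mg/mL = 9000 mcg/mL
Drug rate = 6 mL/hr × 9000 mcg/mL = 54000 mcg/hr
54000 mcg/hr ÷ 60 min/hr = 900 mcg/min
900 mcg/min ÷ 91.81818 kg = 9.80198 mcg/kg/min

9.8 mcg/kg/min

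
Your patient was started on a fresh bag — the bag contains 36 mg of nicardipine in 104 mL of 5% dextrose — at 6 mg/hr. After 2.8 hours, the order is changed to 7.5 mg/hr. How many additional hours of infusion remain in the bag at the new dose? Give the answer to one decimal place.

Initial rate:
Concentration = 36 mg ÷ 104 mL = 0.3461538 mg/mL
Rate = 6 mg/hr ÷ 0.3461538 mg/mL = 17.33333 mL/hr
Volume infused so far = 17.33333 mL/hr × 2.8 hr = 48.53333 mL
Volume remaining = 104 − 48.53333 = 55.46667 mL
New rate:
Rate = 7.5 mg/hr ÷ 0.3461538 mg/mL = 21.66667 mL/hr
Time remaining = 55.46667 mL ÷ 21.66667 mL/hr = 2.56 hr

2.6 hours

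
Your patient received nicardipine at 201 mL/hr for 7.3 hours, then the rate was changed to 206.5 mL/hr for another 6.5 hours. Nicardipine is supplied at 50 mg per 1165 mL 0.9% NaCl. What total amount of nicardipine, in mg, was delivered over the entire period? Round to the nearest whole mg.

121 mg

Concentration = 50 mg ÷ 1165 mL = 0.04291845 mg/mL
Stage 1: 201 mL/hr × 7.3 hr = 1467.3 mL → 1467.3 mL × 0.04291845 mg/mL = 62.97425 mg
Stage 2: 206.5 mL/hr × 6.5 hr = 1342.25 mL → 1342.25 mL × 0.04291845 mg/mL = 57.6073 mg
Total = 62.97425 + 57.6073 = 120.5815 mg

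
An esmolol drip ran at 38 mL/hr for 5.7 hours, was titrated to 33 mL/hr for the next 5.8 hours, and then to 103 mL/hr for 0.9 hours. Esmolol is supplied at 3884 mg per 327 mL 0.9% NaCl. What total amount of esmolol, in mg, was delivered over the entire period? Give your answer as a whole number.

Concentration = 3884 mg ÷ 327 mL = 11.87768 mg/mL
Stage 1: 38 mL/hr × 5.7 hr = 216.6 mL → 216.6 mL × 11.87768 mg/mL = 2572.705 mg
Stage 2: 33 mL/hr × 5.8 hr = 191.4 mL → 191.4 mL × 11.87768 mg/mL = 2273.387 mg
Stage 3: 103 mL/hr × 0.9 hr = 92.7 mL → 92.7 mL × 11.87768 mg/mL = 1101.061 mg
Total = 2572.705 + 2273.387 + 1101.061 = 5947.152 mg

5947 mg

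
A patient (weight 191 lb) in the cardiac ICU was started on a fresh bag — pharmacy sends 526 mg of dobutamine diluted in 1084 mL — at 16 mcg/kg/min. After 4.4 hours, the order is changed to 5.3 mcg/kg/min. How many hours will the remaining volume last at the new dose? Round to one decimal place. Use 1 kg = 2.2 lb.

Initial rate:
Weight = 191 lb ÷ 2.2 lb/kg = 86.81818 kg
Dose = 16 mcg/kg/min × 86.81818 kg = 1389.091 mcg/min
1389.091 mcg/min × 60 min/hr = 83345.45 mcg/hr
Concentration = 526 mg ÷ 1084 mL = 0.4852399 mg/mL = 485.2399 mcg/mL
Rate = 83345.45 mcg/hr ÷ 485.2399 mcg/mL = 171.7614 mL/hr
Volume infused so far = 171.7614 mL/hr × 4.4 hr = 755.75 mL
Volume remaining = 1084 − 755.75 = 328.25 mL
New rate:
Dose = 5.3 mcg/kg/min × 86.81818 kg = 460.1364 mcg/min
460.1364 mcg/min × 60 min/hr = 27608.18 mcg/hr
Rate = 27608.18 mcg/hr ÷ 485.2399 mcg/mL = 56.89595 mL/hr
Time remaining = 328.25 mL ÷ 56.89595 mL/hr = 5.769304 hr

5.8 hours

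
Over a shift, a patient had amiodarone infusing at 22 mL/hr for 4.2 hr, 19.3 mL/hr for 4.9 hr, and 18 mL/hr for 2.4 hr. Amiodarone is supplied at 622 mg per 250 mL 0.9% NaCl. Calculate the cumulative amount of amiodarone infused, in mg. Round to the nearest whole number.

Concentration = 622 mg ÷ 250 mL = 2.488 mg/mL
Stage 1: 22 mL/hr × 4.2 hr = 92.4 mL → 92.4 mL × 2.488 mg/mL = 229.8912 mg
Stage 2: 19.3 mL/hr × 4.9 hr = 94.57 mL → 94.57 mL × 2.488 mg/mL = 235.2902 mg
Stage 3: 18 mL/hr × 2.4 hr = 43.2 mL → 43.2 mL × 2.488 mg/mL = 107.4816 mg
Total = 229.8912 + 235.2902 + 107.4816 = 572.663 mg

573 mg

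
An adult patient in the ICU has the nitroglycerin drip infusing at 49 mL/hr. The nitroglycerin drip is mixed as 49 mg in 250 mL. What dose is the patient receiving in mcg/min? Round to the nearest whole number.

160 mcg/min

Concentration = 49 mg ÷ 250 mL = 0.196 mg/mL = 196 mcg/mL
Drug rate = 49 mL/hr × 196 mcg/mL = 9604 mcg/hr
9604 mcg/hr ÷ 60 min/hr = 160.0667 mcg/min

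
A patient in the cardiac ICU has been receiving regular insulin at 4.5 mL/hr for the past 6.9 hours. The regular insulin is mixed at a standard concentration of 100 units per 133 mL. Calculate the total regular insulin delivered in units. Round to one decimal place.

23.3 units

Concentration = 100 units ÷ 133 mL = 0.7518797 units/mL
Drug rate = 4.5 mL/hr × 0.7518797 units/mL = 3.383459 units/hr
Total = 3.383459 units/hr × 6.9 hr = 23.34586 units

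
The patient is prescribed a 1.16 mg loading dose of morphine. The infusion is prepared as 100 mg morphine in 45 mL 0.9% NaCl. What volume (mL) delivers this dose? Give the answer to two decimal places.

Concentration = 100 mg ÷ 45 mL = 2.222222 mg/mL
Volume = 1.16 mg ÷ 2.222222 mg/mL = 0.522 mL

0.52 mL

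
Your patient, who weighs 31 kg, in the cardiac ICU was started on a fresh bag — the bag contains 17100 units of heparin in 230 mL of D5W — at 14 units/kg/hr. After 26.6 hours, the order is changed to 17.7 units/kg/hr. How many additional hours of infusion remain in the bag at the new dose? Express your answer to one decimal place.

10.1 hours

Initial rate:
Dose = 14 units/kg/hr × 31 kg = 434 units/hr
Concentration = 17100 units ÷ 230 mL = 74.34783 units/mL
Rate = 434 units/hr ÷ 74.34783 units/mL = 5.837427 mL/hr
Volume infused so far = 5.837427 mL/hr × 26.6 hr = 155.2756 mL
Volume remaining = 230 − 155.2756 = 74.72444 mL
New rate:
Dose = 17.7 units/kg/hr × 31 kg = 548.7 units/hr
Rate = 548.7 units/hr ÷ 74.34783 units/mL = 7.380175 mL/hr
Time remaining = 74.72444 mL ÷ 7.380175 mL/hr = 10.12502 hr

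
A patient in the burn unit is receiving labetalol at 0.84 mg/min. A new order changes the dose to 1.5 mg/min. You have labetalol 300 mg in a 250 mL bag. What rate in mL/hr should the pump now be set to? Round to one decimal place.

1.5 mg/min × 60 min/hr = 90 mg/hr
Concentration = 300 mg ÷ 250 mL = 1.2 mg/mL
Rate = 90 mg/hr ÷ 1.2 mg/mL = 75 mL/hr

75.0 mL/hr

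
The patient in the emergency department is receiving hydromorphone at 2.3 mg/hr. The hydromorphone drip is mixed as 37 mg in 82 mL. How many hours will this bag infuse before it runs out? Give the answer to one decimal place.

16.1 hours

Concentration = 37 mg ÷ 82 mL = 0.4512195 mg/mL
Rate = 2.3 mg/hr ÷ 0.4512195 mg/mL = 5.097297 mL/hr
Duration = 82 mL ÷ 5.097297 mL/hr = 16.08696 hr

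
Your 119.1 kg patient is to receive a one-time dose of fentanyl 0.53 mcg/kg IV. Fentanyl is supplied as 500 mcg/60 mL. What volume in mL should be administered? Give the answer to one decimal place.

Dose = 0.53 mcg/kg × 119.1 kg = 63.123 mcg
Concentration = 500 mcg ÷ 60 mL = 8.333333 mcg/mL
Volume = 63.123 mcg ÷ 8.333333 mcg/mL = 7.57476 mL

7.6 mL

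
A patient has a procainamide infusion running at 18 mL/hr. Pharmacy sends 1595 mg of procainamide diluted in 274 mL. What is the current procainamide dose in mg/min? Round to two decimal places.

1.75 mg/min

Concentration = 1595 mg ÷ 274 mL = 5.821168 mg/mL
Drug rate = 18 mL/hr × 5.821168 mg/mL = 104.781 mg/hr
104.781 mg/hr ÷ 60 min/hr = 1.74635 mg/min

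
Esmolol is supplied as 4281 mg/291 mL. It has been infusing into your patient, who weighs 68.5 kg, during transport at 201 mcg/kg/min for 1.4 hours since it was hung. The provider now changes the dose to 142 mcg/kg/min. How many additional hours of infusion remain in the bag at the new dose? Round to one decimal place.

5.4 hours

Initial rate:
Dose = 201 mcg/kg/min × 68.5 kg = 13768.5 mcg/min
13768.5 mcg/min × 60 min/hr = 826110 mcg/hr
Concentration = 4281 mg ÷ 291 mL = 14.71134 mg/mL = 14711.34 mcg/mL
Rate = 826110 mcg/hr ÷ 14711.34 mcg/mL = 56.15464 mL/hr
Volume infused so far = 56.15464 mL/hr × 1.4 hr = 78.61649 mL
Volume remaining = 291 − 78.61649 = 212.3835 mL
New rate:
Dose = 142 mcg/kg/min × 68.5 kg = 9727 mcg/min
9727 mcg/min × 60 min/hr = 583620 mcg/hr
Rate = 583620 mcg/hr ÷ 14711.34 mcg/mL = 39.67144 mL/hr
Time remaining = 212.3835 mL ÷ 39.67144 mL/hr = 5.353562 hr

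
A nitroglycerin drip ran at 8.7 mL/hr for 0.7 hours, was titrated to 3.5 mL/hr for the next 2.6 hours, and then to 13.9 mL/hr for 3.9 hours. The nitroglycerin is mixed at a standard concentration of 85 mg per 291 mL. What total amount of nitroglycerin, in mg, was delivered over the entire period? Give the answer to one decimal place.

Concentration = 85 mg ÷ 291 mL = 0.2920962 mg/mL
Stage 1: 8.7 mL/hr × 0.7 hr = 6.09 mL → 6.09 mL × 0.2920962 mg/mL = 1.778866 mg
Stage 2: 3.5 mL/hr × 2.6 hr = 9.1 mL → 9.1 mL × 0.2920962 mg/mL = 2.658076 mg
Stage 3: 13.9 mL/hr × 3.9 hr = 54.21 mL → 54.21 mL × 0.2920962 mg/mL = 15.83454 mg
Total = 1.778866 + 2.658076 + 15.83454 = 20.27148 mg

20.3 mg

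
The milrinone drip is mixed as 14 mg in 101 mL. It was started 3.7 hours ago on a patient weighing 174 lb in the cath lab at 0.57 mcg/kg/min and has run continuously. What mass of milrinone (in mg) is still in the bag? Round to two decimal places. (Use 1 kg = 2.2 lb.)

3.99 mg

Weight = 174 lb ÷ 2.2 lb/kg = 79.09091 kg
Dose = 0.57 mcg/kg/min × 79.09091 kg = 45.08182 mcg/min
45.08182 mcg/min × 60 min/hr = 2704.909 mcg/hr
Concentration = 14 mg ÷ 101 mL = 0.1386139 mg/mL = 138.6139 mcg/mL
Rate = 2704.909 mcg/hr ÷ 138.6139 mcg/mL = 19.51399 mL/hr
Volume infused = 19.51399 mL/hr × 3.7 hr = 72.20175 mL
Volume remaining = 101 − 72.20175 = 28.79825 mL
Drug remaining = 28.79825 mL × 138.6139 mcg/mL = 3991.836 mcg = 3.991836 mg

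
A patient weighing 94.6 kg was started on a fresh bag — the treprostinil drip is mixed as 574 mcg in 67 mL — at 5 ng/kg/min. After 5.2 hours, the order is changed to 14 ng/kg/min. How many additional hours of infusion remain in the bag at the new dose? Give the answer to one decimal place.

5.4 hours

Initial rate:
Dose = 5 ng/kg/min × 94.6 kg = 473 ng/min
473 ng/min × 60 min/hr = 28380 ng/hr
Concentration = 574 mcg ÷ 67 mL = 8.567164 mcg/mL = 8567.164 ng/mL
Rate = 28380 ng/hr ÷ 8567.164 ng/mL = 3.312648 mL/hr
Volume infused so far = 3.312648 mL/hr × 5.2 hr = 17.22577 mL
Volume remaining = 67 − 17.22577 = 49.77423 mL
New rate:
Dose = 14 ng/kg/min × 94.6 kg = 1324.4 ng/min
1324.4 ng/min × 60 min/hr = 79464 ng/hr
Rate = 79464 ng/hr ÷ 8567.164 ng/mL = 9.275415 mL/hr
Time remaining = 49.77423 mL ÷ 9.275415 mL/hr = 5.366254 hr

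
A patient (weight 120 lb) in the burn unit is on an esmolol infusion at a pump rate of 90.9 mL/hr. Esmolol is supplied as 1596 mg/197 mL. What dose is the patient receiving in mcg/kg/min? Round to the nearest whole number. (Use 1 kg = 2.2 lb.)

225 mcg/kg/min

Weight = 120 lb ÷ 2.2 lb/kg = 54.54545 kg
Concentration = 1596 mg ÷ 197 mL = 8.101523 mg/mL = 8101.523 mcg/mL
Drug rate = 90.9 mL/hr × 8101.523 mcg/mL = 736428.4 mcg/hr
736428.4 mcg/hr ÷ 60 min/hr = 12273.81 mcg/min
12273.81 mcg/min ÷ 54.54545 kg = 225.0198 mcg/kg/min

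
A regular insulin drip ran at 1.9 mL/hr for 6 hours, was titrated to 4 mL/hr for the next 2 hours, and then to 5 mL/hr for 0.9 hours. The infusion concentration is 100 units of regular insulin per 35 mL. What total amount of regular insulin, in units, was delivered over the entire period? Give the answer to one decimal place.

Concentration = 100 units ÷ 35 mL = 2.857143 units/mL
Stage 1: 1.9 mL/hr × 6 hr = 11.4 mL → 11.4 mL × 2.857143 units/mL = 32.57143 units
Stage 2: 4 mL/hr × 2 hr = 8 mL → 8 mL × 2.857143 units/mL = 22.85714 units
Stage 3: 5 mL/hr × 0.9 hr = 4.5 mL → 4.5 mL × 2.857143 units/mL = 12.85714 units
Total = 32.57143 + 22.85714 + 12.85714 = 68.28571 units

68.3 units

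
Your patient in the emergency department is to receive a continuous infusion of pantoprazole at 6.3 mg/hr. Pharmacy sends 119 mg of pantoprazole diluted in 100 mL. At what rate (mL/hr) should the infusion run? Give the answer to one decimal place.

Concentration = 119 mg ÷ 100 mL = 1.19 mg/mL
Rate = 6.3 mg/hr ÷ 1.19 mg/mL = 5.294118 mL/hr

5.3 mL/hr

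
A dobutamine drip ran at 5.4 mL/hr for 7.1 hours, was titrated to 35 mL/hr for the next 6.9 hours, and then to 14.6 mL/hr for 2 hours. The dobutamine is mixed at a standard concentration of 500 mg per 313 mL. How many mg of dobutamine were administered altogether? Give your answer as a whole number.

Concentration = 500 mg ÷ 313 mL = 1.597444 mg/mL
Stage 1: 5.4 mL/hr × 7.1 hr = 38.34 mL → 38.34 mL × 1.597444 mg/mL = 61.24601 mg
Stage 2: 35 mL/hr × 6.9 hr = 241.5 mL → 241.5 mL × 1.597444 mg/mL = 385.7827 mg
Stage 3: 14.6 mL/hr × 2 hr = 29.2 mL → 29.2 mL × 1.597444 mg/mL = 46.64537 mg
Total = 61.24601 + 385.7827 + 46.64537 = 493.6741 mg

494 mg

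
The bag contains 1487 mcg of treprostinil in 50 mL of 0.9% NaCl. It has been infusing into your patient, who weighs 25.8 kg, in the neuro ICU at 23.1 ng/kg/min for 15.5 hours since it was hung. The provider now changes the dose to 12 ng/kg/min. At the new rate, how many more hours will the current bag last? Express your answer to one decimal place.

Initial rate:
Dose = 23.1 ng/kg/min × 25.8 kg = 595.98 ng/min
595.98 ng/min × 60 min/hr = 35758.8 ng/hr
Concentration = 1487 mcg ÷ 50 mL = 29.74 mcg/mL = 29740 ng/mL
Rate = 35758.8 ng/hr ÷ 29740 ng/mL = 1.202381 mL/hr
Volume infused so far = 1.202381 mL/hr × 15.5 hr = 18.6369 mL
Volume remaining = 50 − 18.6369 = 31.3631 mL
New rate:
Dose = 12 ng/kg/min × 25.8 kg = 309.6 ng/min
309.6 ng/min × 60 min/hr = 18576 ng/hr
Rate = 18576 ng/hr ÷ 29740 ng/mL = 0.6246133 mL/hr
Time remaining = 31.3631 mL ÷ 0.6246133 mL/hr = 50.21203 hr

50.2 hours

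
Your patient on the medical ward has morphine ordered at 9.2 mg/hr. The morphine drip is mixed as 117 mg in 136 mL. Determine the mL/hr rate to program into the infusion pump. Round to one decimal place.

Concentration = 117 mg ÷ 136 mL = 0.8602941 mg/mL
Rate = 9.2 mg/hr ÷ 0.8602941 mg/mL = 10.69402 mL/hr

10.7 mL/hr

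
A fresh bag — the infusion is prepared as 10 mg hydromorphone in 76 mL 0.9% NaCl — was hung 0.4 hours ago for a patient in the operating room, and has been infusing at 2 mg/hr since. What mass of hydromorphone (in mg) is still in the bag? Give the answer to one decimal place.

9.2 mg

Concentration = 10 mg ÷ 76 mL = 0.1315789 mg/mL
Rate = 2 mg/hr ÷ 0.1315789 mg/mL = 15.2 mL/hr
Volume infused = 15.2 mL/hr × 0.4 hr = 6.08 mL
Volume remaining = 76 − 6.08 = 69.92 mL
Drug remaining = 69.92 mL × 0.1315789 mg/mL = 9.2 mg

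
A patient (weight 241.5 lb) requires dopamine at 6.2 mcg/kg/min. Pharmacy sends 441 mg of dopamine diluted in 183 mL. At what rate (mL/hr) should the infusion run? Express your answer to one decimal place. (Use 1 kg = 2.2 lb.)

Weight = 241.5 lb ÷ 2.2 lb/kg = 109.7727 kg
Dose = 6.2 mcg/kg/min × 109.7727 kg = 680.5909 mcg/min
680.5909 mcg/min × 60 min/hr = 40835.45 mcg/hr
Concentration = 441 mg ÷ 183 mL = 2.409836 mg/mL = 2409.836 mcg/mL
Rate = 40835.45 mcg/hr ÷ 2409.836 mcg/mL = 16.94532 mL/hr

16.9 mL/hr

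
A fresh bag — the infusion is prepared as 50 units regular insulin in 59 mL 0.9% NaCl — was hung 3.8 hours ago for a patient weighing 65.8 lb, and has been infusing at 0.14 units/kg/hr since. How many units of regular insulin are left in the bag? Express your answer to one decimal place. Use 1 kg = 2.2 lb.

34.1 units

Weight = 65.8 lb ÷ 2.2 lb/kg = 29.90909 kg
Dose = 0.14 units/kg/hr × 29.90909 kg = 4.187273 units/hr
Concentration = 50 units ÷ 59 mL = 0.8474576 units/mL
Rate = 4.187273 units/hr ÷ 0.8474576 units/mL = 4.940982 mL/hr
Volume infused = 4.940982 mL/hr × 3.8 hr = 18.77573 mL
Volume remaining = 59 − 18.77573 = 40.22427 mL
Drug remaining = 40.22427 mL × 0.8474576 units/mL = 34.08836 units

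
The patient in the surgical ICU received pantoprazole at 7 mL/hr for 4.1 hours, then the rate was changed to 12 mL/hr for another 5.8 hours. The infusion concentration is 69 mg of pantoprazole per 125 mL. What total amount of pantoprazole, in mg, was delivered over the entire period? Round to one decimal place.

54.3 mg

Concentration = 69 mg ÷ 125 mL = 0.552 mg/mL
Stage 1: 7 mL/hr × 4.1 hr = 28.7 mL → 28.7 mL × 0.552 mg/mL = 15.8424 mg
Stage 2: 12 mL/hr × 5.8 hr = 69.6 mL → 69.6 mL × 0.552 mg/mL = 38.4192 mg
Total = 15.8424 + 38.4192 = 54.2616 mg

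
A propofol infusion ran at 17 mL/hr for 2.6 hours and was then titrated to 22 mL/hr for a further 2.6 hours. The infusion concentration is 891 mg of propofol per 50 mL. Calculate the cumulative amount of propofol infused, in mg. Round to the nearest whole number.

Concentration = 891 mg ÷ 50 mL = 17.82 mg/mL
Stage 1: 17 mL/hr × 2.6 hr = 44.2 mL → 44.2 mL × 17.82 mg/mL = 787.644 mg
Stage 2: 22 mL/hr × 2.6 hr = 57.2 mL → 57.2 mL × 17.82 mg/mL = 1019.304 mg
Total = 787.644 + 1019.304 = 1806.948 mg

1807 mg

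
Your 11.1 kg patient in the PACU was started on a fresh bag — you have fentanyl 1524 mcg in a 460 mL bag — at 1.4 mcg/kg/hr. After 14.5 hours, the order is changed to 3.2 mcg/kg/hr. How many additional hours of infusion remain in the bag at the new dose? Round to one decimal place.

36.6 hours

Initial rate:
Dose = 1.4 mcg/kg/hr × 11.1 kg = 15.54 mcg/hr
Concentration = 1524 mcg ÷ 460 mL = 3.313043 mcg/mL
Rate = 15.54 mcg/hr ÷ 3.313043 mcg/mL = 4.690551 mL/hr
Volume infused so far = 4.690551 mL/hr × 14.5 hr = 68.01299 mL
Volume remaining = 460 − 68.01299 = 391.987 mL
New rate:
Dose = 3.2 mcg/kg/hr × 11.1 kg = 35.52 mcg/hr
Rate = 35.52 mcg/hr ÷ 3.313043 mcg/mL = 10.72126 mL/hr
Time remaining = 391.987 mL ÷ 10.72126 mL/hr = 36.56166 hr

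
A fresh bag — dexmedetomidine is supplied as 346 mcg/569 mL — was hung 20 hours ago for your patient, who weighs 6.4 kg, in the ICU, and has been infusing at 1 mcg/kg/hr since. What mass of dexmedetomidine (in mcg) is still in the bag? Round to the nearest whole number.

218 mcg

Dose = 1 mcg/kg/hr × 6.4 kg = 6.4 mcg/hr
Concentration = 346 mcg ÷ 569 mL = 0.6080844 mcg/mL
Rate = 6.4 mcg/hr ÷ 0.6080844 mcg/mL = 10.52486 mL/hr
Volume infused = 10.52486 mL/hr × 20 hr = 210.4971 mL
Volume remaining = 569 − 210.4971 = 358.5029 mL
Drug remaining = 358.5029 mL × 0.6080844 mcg/mL = 218 mcg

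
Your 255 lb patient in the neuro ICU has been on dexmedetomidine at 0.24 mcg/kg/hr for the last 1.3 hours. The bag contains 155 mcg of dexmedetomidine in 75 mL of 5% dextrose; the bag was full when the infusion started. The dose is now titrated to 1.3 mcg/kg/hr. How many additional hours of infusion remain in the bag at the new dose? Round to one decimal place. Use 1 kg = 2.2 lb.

0.8 hours

Initial rate:
Weight = 255 lb ÷ 2.2 lb/kg = 115.9091 kg
Dose = 0.24 mcg/kg/hr × 115.9091 kg = 27.81818 mcg/hr
Concentration = 155 mcg ÷ 75 mL = 2.066667 mcg/mL
Rate = 27.81818 mcg/hr ÷ 2.066667 mcg/mL = 13.46041 mL/hr
Volume infused so far = 13.46041 mL/hr × 1.3 hr = 17.49853 mL
Volume remaining = 75 − 17.49853 = 57.50147 mL
New rate:
Dose = 1.3 mcg/kg/hr × 115.9091 kg = 150.6818 mcg/hr
Rate = 150.6818 mcg/hr ÷ 2.066667 mcg/mL = 72.91056 mL/hr
Time remaining = 57.50147 mL ÷ 72.91056 mL/hr = 0.7886576 hr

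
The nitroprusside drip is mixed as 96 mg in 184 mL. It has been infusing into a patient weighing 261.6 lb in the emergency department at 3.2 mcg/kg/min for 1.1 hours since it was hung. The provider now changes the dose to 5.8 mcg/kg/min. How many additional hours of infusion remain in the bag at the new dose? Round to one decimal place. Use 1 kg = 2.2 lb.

Initial rate:
Weight = 261.6 lb ÷ 2.2 lb/kg = 118.9091 kg
Dose = 3.2 mcg/kg/min × 118.9091 kg = 380.5091 mcg/min
380.5091 mcg/min × 60 min/hr = 22830.55 mcg/hr
Concentration = 96 mg ÷ 184 mL = 0.5217391 mg/mL = 521.7391 mcg/mL
Rate = 22830.55 mcg/hr ÷ 521.7391 mcg/mL = 43.75855 mL/hr
Volume infused so far = 43.75855 mL/hr × 1.1 hr = 48.1344 mL
Volume remaining = 184 − 48.1344 = 135.8656 mL
New rate:
Dose = 5.8 mcg/kg/min × 118.9091 kg = 689.6727 mcg/min
689.6727 mcg/min × 60 min/hr = 41380.36 mcg/hr
Rate = 41380.36 mcg/hr ÷ 521.7391 mcg/mL = 79.31236 mL/hr
Time remaining = 135.8656 mL ÷ 79.31236 mL/hr = 1.713044 hr

1.7 hours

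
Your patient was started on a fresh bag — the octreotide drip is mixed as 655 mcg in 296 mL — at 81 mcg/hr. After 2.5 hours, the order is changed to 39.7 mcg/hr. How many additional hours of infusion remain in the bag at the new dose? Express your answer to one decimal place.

Initial rate:
Concentration = 655 mcg ÷ 296 mL = 2.212838 mcg/mL
Rate = 81 mcg/hr ÷ 2.212838 mcg/mL = 36.60458 mL/hr
Volume infused so far = 36.60458 mL/hr × 2.5 hr = 91.51145 mL
Volume remaining = 296 − 91.51145 = 204.4885 mL
New rate:
Rate = 39.7 mcg/hr ÷ 2.212838 mcg/mL = 17.94076 mL/hr
Time remaining = 204.4885 mL ÷ 17.94076 mL/hr = 11.39798 hr

11.4 hours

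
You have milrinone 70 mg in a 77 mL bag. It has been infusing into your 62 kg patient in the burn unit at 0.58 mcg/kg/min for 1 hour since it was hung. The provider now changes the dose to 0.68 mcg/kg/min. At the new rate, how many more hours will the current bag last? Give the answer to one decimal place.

Initial rate:
Dose = 0.58 mcg/kg/min × 62 kg = 35.96 mcg/min
35.96 mcg/min × 60 min/hr = 2157.6 mcg/hr
Concentration = 70 mg ÷ 77 mL = 0.9090909 mg/mL = 909.0909 mcg/mL
Rate = 2157.6 mcg/hr ÷ 909.0909 mcg/mL = 2.37336 mL/hr
Volume infused so far = 2.37336 mL/hr × 1 hr = 2.37336 mL
Volume remaining = 77 − 2.37336 = 74.62664 mL
New rate:
Dose = 0.68 mcg/kg/min × 62 kg = 42.16 mcg/min
42.16 mcg/min × 60 min/hr = 2529.6 mcg/hr
Rate = 2529.6 mcg/hr ÷ 909.0909 mcg/mL = 2.78256 mL/hr
Time remaining = 74.62664 mL ÷ 2.78256 mL/hr = 26.81942 hr

26.8 hours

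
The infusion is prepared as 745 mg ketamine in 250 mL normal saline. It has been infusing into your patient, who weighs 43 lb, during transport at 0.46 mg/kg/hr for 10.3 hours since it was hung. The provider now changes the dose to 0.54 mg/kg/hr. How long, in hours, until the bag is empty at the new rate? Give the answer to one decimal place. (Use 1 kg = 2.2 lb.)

61.8 hours

Initial rate:
Weight = 43 lb ÷ 2.2 lb/kg = 19.54545 kg
Dose = 0.46 mg/kg/hr × 19.54545 kg = 8.990909 mg/hr
Concentration = 745 mg ÷ 250 mL = 2.98 mg/mL
Rate = 8.990909 mg/hr ÷ 2.98 mg/mL = 3.017084 mL/hr
Volume infused so far = 3.017084 mL/hr × 10.3 hr = 31.07596 mL
Volume remaining = 250 − 31.07596 = 218.924 mL
New rate:
Dose = 0.54 mg/kg/hr × 19.54545 kg = 10.55455 mg/hr
Rate = 10.55455 mg/hr ÷ 2.98 mg/mL = 3.541794 mL/hr
Time remaining = 218.924 mL ÷ 3.541794 mL/hr = 61.81163 hr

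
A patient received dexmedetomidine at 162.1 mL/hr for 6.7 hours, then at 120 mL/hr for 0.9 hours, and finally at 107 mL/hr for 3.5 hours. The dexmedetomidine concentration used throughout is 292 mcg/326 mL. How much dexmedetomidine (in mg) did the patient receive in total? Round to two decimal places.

1.40 mg

Concentration = 292 mcg ÷ 326 mL = 0.8957055 mcg/mL
Stage 1: 162.1 mL/hr × 6.7 hr = 1086.07 mL → 1086.07 mL × 0.8957055 mcg/mL = 972.7989 mcg
Stage 2: 120 mL/hr × 0.9 hr = 108 mL → 108 mL × 0.8957055 mcg/mL = 96.7362 mcg
Stage 3: 107 mL/hr × 3.5 hr = 374.5 mL → 374.5 mL × 0.8957055 mcg/mL = 335.4417 mcg
Total = 972.7989 + 96.7362 + 335.4417 = 1404.977 mcg = 1.404977 mg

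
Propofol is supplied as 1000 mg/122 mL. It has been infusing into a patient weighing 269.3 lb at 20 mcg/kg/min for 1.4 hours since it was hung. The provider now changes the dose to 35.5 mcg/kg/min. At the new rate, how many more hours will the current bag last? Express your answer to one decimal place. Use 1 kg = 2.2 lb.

Initial rate:
Weight = 269.3 lb ÷ 2.2 lb/kg = 122.4091 kg
Dose = 20 mcg/kg/min × 122.4091 kg = 2448.182 mcg/min
2448.182 mcg/min × 60 min/hr = 146890.9 mcg/hr
Concentration = 1000 mg ÷ 122 mL = 8.196721 mg/mL = 8196.721 mcg/mL
Rate = 146890.9 mcg/hr ÷ 8196.721 mcg/mL = 17.92069 mL/hr
Volume infused so far = 17.92069 mL/hr × 1.4 hr = 25.08897 mL
Volume remaining = 122 − 25.08897 = 96.91103 mL
New rate:
Dose = 35.5 mcg/kg/min × 122.4091 kg = 4345.523 mcg/min
4345.523 mcg/min × 60 min/hr = 260731.4 mcg/hr
Rate = 260731.4 mcg/hr ÷ 8196.721 mcg/mL = 31.80923 mL/hr
Time remaining = 96.91103 mL ÷ 31.80923 mL/hr = 3.046633 hr

3.0 hours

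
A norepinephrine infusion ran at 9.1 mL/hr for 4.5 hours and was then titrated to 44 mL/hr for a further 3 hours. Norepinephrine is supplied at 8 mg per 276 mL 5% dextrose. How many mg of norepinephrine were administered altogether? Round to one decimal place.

5.0 mg

Concentration = 8 mg ÷ 276 mL = 0.02898551 mg/mL
Stage 1: 9.1 mL/hr × 4.5 hr = 40.95 mL → 40.95 mL × 0.02898551 mg/mL = 1.186957 mg
Stage 2: 44 mL/hr × 3 hr = 132 mL → 132 mL × 0.02898551 mg/mL = 3.826087 mg
Total = 1.186957 + 3.826087 = 5.013043 mg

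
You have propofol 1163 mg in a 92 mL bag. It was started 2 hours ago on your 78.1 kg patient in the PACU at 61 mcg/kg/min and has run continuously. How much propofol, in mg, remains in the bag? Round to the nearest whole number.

Dose = 61 mcg/kg/min × 78.1 kg = 4764.1 mcg/min
4764.1 mcg/min × 60 min/hr = 285846 mcg/hr
Concentration = 1163 mg ÷ 92 mL = 12.6413 mg/mL = 12641.3 mcg/mL
Rate = 285846 mcg/hr ÷ 12641.3 mcg/mL = 22.61207 mL/hr
Volume infused = 22.61207 mL/hr × 2 hr = 45.22413 mL
Volume remaining = 92 − 45.22413 = 46.77587 mL
Drug remaining = 46.77587 mL × 12641.3 mcg/mL = 591308 mcg = 591.308 mg

591 mg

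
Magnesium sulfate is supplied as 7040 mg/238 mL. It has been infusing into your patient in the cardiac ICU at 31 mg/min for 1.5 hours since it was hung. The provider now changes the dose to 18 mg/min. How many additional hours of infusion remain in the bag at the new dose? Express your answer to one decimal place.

3.9 hours

Initial rate:
31 mg/min × 60 min/hr = 1860 mg/hr
Concentration = 7040 mg ÷ 238 mL = 29.57983 mg/mL
Rate = 1860 mg/hr ÷ 29.57983 mg/mL = 62.88068 mL/hr
Volume infused so far = 62.88068 mL/hr × 1.5 hr = 94.32102 mL
Volume remaining = 238 − 94.32102 = 143.679 mL
New rate:
18 mg/min × 60 min/hr = 1080 mg/hr
Rate = 1080 mg/hr ÷ 29.57983 mg/mL = 36.51136 mL/hr
Time remaining = 143.679 mL ÷ 36.51136 mL/hr = 3.935185 hr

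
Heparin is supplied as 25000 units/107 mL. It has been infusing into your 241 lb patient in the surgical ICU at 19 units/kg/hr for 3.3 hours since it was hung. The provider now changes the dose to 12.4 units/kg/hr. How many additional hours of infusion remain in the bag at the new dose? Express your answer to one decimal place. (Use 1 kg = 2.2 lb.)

Initial rate:
Weight = 241 lb ÷ 2.2 lb/kg = 109.5455 kg
Dose = 19 units/kg/hr × 109.5455 kg = 2081.364 units/hr
Concentration = 25000 units ÷ 107 mL = 233.6449 units/mL
Rate = 2081.364 units/hr ÷ 233.6449 units/mL = 8.908236 mL/hr
Volume infused so far = 8.908236 mL/hr × 3.3 hr = 29.39718 mL
Volume remaining = 107 − 29.39718 = 77.60282 mL
New rate:
Dose = 12.4 units/kg/hr × 109.5455 kg = 1358.364 units/hr
Rate = 1358.364 units/hr ÷ 233.6449 units/mL = 5.813796 mL/hr
Time remaining = 77.60282 mL ÷ 5.813796 mL/hr = 13.34805 hr

13.3 hours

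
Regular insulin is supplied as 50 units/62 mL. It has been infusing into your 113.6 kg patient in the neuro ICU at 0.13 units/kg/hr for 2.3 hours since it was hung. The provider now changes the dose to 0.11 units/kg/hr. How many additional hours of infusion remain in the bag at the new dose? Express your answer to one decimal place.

1.3 hours

Initial rate:
Dose = 0.13 units/kg/hr × 113.6 kg = 14.768 units/hr
Concentration = 50 units ÷ 62 mL = 0.8064516 units/mL
Rate = 14.768 units/hr ÷ 0.8064516 units/mL = 18.31232 mL/hr
Volume infused so far = 18.31232 mL/hr × 2.3 hr = 42.11834 mL
Volume remaining = 62 − 42.11834 = 19.88166 mL
New rate:
Dose = 0.11 units/kg/hr × 113.6 kg = 12.496 units/hr
Rate = 12.496 units/hr ÷ 0.8064516 units/mL = 15.49504 mL/hr
Time remaining = 19.88166 mL ÷ 15.49504 mL/hr = 1.283099 hr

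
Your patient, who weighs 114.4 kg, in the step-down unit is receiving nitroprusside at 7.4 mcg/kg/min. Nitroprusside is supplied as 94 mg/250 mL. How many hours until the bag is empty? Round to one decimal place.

1.9 hours

Dose = 7.4 mcg/kg/min × 114.4 kg = 846.56 mcg/min
846.56 mcg/min × 60 min/hr = 50793.6 mcg/hr
Concentration = 94 mg ÷ 250 mL = 0.376 mg/mL = 376 mcg/mL
Rate = 50793.6 mcg/hr ÷ 376 mcg/mL = 135.0894 mL/hr
Duration = 250 mL ÷ 135.0894 mL/hr = 1.850627 hr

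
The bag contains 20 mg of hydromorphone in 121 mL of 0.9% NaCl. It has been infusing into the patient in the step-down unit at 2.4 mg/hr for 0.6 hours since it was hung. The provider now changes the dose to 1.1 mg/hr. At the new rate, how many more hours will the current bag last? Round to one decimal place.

16.9 hours

Initial rate:
Concentration = 20 mg ÷ 121 mL = 0.1652893 mg/mL
Rate = 2.4 mg/hr ÷ 0.1652893 mg/mL = 14.52 mL/hr
Volume infused so far = 14.52 mL/hr × 0.6 hr = 8.712 mL
Volume remaining = 121 − 8.712 = 112.288 mL
New rate:
Rate = 1.1 mg/hr ÷ 0.1652893 mg/mL = 6.655 mL/hr
Time remaining = 112.288 mL ÷ 6.655 mL/hr = 16.87273 hr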